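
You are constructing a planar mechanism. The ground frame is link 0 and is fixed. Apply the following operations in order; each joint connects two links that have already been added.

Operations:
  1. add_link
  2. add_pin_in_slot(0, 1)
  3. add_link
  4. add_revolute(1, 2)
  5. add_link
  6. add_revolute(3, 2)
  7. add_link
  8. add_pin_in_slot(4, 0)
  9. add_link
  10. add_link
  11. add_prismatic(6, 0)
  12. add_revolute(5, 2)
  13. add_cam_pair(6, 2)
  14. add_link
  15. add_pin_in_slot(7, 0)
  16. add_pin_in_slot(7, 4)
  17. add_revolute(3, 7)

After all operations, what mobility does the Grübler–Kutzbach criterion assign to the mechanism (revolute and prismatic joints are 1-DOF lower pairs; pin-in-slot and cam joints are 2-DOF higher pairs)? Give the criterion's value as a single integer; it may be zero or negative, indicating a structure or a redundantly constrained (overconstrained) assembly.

M = 6

[1;0;0] (link 0 is ground)
L+ [2;0;0]
PS(0,1)∈J2 [2;0;1]
L+ [3;0;1]
R(1,2)∈J1 [3;1;1]
L+ [4;1;1]
R(3,2)∈J1 [4;2;1]
L+ [5;2;1]
PS(4,0)∈J2 [5;2;2]
L+ [6;2;2]
L+ [7;2;2]
P(6,0)∈J1 [7;3;2]
R(5,2)∈J1 [7;4;2]
C(6,2)∈J2 [7;4;3]
L+ [8;4;3]
PS(7,0)∈J2 [8;4;4]
PS(7,4)∈J2 [8;4;5]
R(3,7)∈J1 [8;5;5]
mobility = 21 − 10 − 5 = 6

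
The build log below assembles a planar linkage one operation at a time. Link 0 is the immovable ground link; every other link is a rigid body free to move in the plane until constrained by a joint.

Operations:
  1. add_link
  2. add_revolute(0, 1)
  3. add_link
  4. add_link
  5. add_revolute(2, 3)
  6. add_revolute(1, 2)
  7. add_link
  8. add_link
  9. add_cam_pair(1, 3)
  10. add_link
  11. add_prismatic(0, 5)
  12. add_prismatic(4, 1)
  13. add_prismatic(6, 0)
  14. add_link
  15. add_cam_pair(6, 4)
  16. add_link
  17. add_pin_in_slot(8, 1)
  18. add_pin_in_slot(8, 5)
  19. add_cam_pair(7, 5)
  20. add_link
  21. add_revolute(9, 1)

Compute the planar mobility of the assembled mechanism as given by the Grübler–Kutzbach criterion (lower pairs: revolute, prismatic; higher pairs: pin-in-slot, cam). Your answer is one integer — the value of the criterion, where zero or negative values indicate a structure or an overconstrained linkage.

link 0 = ground. State L|J1|J2 = 1|0|0
+link1  2|0|0
R(0,1) f=1→J1  2|1|0
+link2  3|1|0
+link3  4|1|0
R(2,3) f=1→J1  4|2|0
R(1,2) f=1→J1  4|3|0
+link4  5|3|0
+link5  6|3|0
C(1,3) f=2→J2  6|3|1
+link6  7|3|1
P(0,5) f=1→J1  7|4|1
P(4,1) f=1→J1  7|5|1
P(6,0) f=1→J1  7|6|1
+link7  8|6|1
C(6,4) f=2→J2  8|6|2
+link8  9|6|2
PS(8,1) f=2→J2  9|6|3
PS(8,5) f=2→J2  9|6|4
C(7,5) f=2→J2  9|6|5
+link9  10|6|5
R(9,1) f=1→J1  10|7|5
M = 3(10−1)−2·7−5 = 27−14−5 = 8

M = 8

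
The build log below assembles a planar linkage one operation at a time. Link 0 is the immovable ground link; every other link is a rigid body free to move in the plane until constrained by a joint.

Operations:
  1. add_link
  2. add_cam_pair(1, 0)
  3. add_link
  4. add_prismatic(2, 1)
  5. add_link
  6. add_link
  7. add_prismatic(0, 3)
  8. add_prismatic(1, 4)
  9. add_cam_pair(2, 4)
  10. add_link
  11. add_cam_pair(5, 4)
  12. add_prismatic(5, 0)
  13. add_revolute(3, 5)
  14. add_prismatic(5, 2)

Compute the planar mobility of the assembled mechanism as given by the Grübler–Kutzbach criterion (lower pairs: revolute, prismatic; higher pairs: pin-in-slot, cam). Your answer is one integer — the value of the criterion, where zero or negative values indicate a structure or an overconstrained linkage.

M = 0

(L,J1,J2)=(1,0,0); link0 fixed
link1: (2,0,0)
C 1-0 [J2]: (2,0,1)
link2: (3,0,1)
P 2-1 [J1]: (3,1,1)
link3: (4,1,1)
link4: (5,1,1)
P 0-3 [J1]: (5,2,1)
P 1-4 [J1]: (5,3,1)
C 2-4 [J2]: (5,3,2)
link5: (6,3,2)
C 5-4 [J2]: (6,3,3)
P 5-0 [J1]: (6,4,3)
R 3-5 [J1]: (6,5,3)
P 5-2 [J1]: (6,6,3)
Grübler: 3·5 − 2·6 − 3 = 0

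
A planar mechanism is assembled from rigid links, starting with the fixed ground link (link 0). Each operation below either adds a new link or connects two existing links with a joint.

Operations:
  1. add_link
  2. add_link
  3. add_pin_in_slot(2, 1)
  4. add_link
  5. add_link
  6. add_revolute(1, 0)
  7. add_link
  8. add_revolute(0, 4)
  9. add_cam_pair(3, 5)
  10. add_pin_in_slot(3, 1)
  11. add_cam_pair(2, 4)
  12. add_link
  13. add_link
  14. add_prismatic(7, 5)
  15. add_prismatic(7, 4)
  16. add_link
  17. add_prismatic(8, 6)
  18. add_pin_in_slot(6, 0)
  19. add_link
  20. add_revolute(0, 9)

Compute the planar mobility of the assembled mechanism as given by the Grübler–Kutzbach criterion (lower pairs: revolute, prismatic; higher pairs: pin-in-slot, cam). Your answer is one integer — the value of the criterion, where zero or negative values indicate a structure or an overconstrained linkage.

M = 10

(L,J1,J2)=(1,0,0); link0 fixed
link1: (2,0,0)
link2: (3,0,0)
PS 2-1 [J2]: (3,0,1)
link3: (4,0,1)
link4: (5,0,1)
R 1-0 [J1]: (5,1,1)
link5: (6,1,1)
R 0-4 [J1]: (6,2,1)
C 3-5 [J2]: (6,2,2)
PS 3-1 [J2]: (6,2,3)
C 2-4 [J2]: (6,2,4)
link6: (7,2,4)
link7: (8,2,4)
P 7-5 [J1]: (8,3,4)
P 7-4 [J1]: (8,4,4)
link8: (9,4,4)
P 8-6 [J1]: (9,5,4)
PS 6-0 [J2]: (9,5,5)
link9: (10,5,5)
R 0-9 [J1]: (10,6,5)
Grübler: 3·9 − 2·6 − 5 = 10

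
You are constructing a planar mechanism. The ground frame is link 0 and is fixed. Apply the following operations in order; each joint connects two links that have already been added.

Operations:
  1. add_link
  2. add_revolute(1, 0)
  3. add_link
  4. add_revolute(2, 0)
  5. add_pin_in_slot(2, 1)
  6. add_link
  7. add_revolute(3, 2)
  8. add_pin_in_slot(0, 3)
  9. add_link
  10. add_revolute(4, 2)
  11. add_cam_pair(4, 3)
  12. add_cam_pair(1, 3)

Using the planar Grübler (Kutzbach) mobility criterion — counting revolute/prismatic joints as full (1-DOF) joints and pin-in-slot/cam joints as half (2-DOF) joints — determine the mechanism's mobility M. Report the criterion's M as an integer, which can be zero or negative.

M = 0

(L,J1,J2)=(1,0,0); link0 fixed
link1: (2,0,0)
R 1-0 [J1]: (2,1,0)
link2: (3,1,0)
R 2-0 [J1]: (3,2,0)
PS 2-1 [J2]: (3,2,1)
link3: (4,2,1)
R 3-2 [J1]: (4,3,1)
PS 0-3 [J2]: (4,3,2)
link4: (5,3,2)
R 4-2 [J1]: (5,4,2)
C 4-3 [J2]: (5,4,3)
C 1-3 [J2]: (5,4,4)
Grübler: 3·4 − 2·4 − 4 = 0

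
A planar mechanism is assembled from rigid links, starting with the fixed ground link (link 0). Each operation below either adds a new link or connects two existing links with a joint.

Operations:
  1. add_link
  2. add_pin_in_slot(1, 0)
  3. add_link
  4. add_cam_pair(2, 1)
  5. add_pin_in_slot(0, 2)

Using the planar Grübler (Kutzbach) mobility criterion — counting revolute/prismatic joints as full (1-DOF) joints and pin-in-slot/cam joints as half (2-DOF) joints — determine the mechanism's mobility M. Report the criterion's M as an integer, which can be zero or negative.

L=1 J1=0 J2=0
add link → L=2 J1=0 J2=0
PS@1,0 dof=2 J2 → L=2 J1=0 J2=1
add link → L=3 J1=0 J2=1
C@2,1 dof=2 J2 → L=3 J1=0 J2=2
PS@0,2 dof=2 J2 → L=3 J1=0 J2=3
M=3(L−1)−2J1−J2=3·2−2·0−3=3

M = 3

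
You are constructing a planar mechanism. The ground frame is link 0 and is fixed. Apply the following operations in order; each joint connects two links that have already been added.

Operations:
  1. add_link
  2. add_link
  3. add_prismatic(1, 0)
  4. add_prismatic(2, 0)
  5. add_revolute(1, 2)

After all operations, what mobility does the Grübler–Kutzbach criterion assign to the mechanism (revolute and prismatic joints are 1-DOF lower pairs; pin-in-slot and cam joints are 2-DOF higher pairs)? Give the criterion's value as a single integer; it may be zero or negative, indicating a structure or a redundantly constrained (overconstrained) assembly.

L=1 J1=0 J2=0
add link → L=2 J1=0 J2=0
add link → L=3 J1=0 J2=0
P@1,0 dof=1 J1 → L=3 J1=1 J2=0
P@2,0 dof=1 J1 → L=3 J1=2 J2=0
R@1,2 dof=1 J1 → L=3 J1=3 J2=0
M=3(L−1)−2J1−J2=3·2−2·3−0=0

M = 0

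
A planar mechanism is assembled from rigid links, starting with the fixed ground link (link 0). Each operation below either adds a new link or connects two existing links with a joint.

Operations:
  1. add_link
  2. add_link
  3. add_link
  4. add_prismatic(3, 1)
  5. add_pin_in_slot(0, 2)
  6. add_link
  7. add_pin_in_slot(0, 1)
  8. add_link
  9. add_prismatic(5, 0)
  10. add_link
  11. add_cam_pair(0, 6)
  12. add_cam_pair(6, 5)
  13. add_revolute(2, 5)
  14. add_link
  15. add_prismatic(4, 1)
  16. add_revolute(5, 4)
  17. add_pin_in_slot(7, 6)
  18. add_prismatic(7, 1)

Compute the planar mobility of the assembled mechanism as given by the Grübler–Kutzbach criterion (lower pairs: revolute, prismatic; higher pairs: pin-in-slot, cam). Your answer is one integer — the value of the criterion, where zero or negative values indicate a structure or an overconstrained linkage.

(L,J1,J2)=(1,0,0); link0 fixed
link1: (2,0,0)
link2: (3,0,0)
link3: (4,0,0)
P 3-1 [J1]: (4,1,0)
PS 0-2 [J2]: (4,1,1)
link4: (5,1,1)
PS 0-1 [J2]: (5,1,2)
link5: (6,1,2)
P 5-0 [J1]: (6,2,2)
link6: (7,2,2)
C 0-6 [J2]: (7,2,3)
C 6-5 [J2]: (7,2,4)
R 2-5 [J1]: (7,3,4)
link7: (8,3,4)
P 4-1 [J1]: (8,4,4)
R 5-4 [J1]: (8,5,4)
PS 7-6 [J2]: (8,5,5)
P 7-1 [J1]: (8,6,5)
Grübler: 3·7 − 2·6 − 5 = 4

M = 4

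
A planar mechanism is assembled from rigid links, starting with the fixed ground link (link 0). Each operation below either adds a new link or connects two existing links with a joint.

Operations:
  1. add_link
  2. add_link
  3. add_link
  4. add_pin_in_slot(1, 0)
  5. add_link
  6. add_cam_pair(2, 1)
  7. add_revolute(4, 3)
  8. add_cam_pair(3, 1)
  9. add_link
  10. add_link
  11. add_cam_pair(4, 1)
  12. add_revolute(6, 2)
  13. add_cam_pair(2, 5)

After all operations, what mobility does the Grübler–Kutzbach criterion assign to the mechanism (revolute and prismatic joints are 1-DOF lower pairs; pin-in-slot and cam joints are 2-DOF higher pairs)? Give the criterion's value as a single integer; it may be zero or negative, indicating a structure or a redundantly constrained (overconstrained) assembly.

[1;0;0] (link 0 is ground)
L+ [2;0;0]
L+ [3;0;0]
L+ [4;0;0]
PS(1,0)∈J2 [4;0;1]
L+ [5;0;1]
C(2,1)∈J2 [5;0;2]
R(4,3)∈J1 [5;1;2]
C(3,1)∈J2 [5;1;3]
L+ [6;1;3]
L+ [7;1;3]
C(4,1)∈J2 [7;1;4]
R(6,2)∈J1 [7;2;4]
C(2,5)∈J2 [7;2;5]
mobility = 18 − 4 − 5 = 9

M = 9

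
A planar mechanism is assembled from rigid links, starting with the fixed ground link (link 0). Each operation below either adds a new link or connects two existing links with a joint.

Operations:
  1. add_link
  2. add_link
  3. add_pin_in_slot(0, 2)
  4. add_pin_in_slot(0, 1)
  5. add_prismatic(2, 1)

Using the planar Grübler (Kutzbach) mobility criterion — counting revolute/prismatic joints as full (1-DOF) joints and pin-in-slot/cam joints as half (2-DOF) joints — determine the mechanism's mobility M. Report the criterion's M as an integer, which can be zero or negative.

link 0 = ground. State L|J1|J2 = 1|0|0
+link1  2|0|0
+link2  3|0|0
PS(0,2) f=2→J2  3|0|1
PS(0,1) f=2→J2  3|0|2
P(2,1) f=1→J1  3|1|2
M = 3(3−1)−2·1−2 = 6−2−2 = 2

M = 2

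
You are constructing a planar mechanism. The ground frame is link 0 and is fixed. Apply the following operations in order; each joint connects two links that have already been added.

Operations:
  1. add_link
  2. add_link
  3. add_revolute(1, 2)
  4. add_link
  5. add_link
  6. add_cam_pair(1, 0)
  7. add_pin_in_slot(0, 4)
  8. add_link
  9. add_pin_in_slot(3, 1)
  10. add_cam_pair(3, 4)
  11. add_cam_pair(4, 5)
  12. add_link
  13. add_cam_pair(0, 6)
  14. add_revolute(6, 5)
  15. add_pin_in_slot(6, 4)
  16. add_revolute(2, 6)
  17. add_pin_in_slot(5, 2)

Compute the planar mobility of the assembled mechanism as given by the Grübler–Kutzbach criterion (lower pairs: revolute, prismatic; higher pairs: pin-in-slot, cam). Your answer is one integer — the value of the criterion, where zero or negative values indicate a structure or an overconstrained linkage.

[1;0;0] (link 0 is ground)
L+ [2;0;0]
L+ [3;0;0]
R(1,2)∈J1 [3;1;0]
L+ [4;1;0]
L+ [5;1;0]
C(1,0)∈J2 [5;1;1]
PS(0,4)∈J2 [5;1;2]
L+ [6;1;2]
PS(3,1)∈J2 [6;1;3]
C(3,4)∈J2 [6;1;4]
C(4,5)∈J2 [6;1;5]
L+ [7;1;5]
C(0,6)∈J2 [7;1;6]
R(6,5)∈J1 [7;2;6]
PS(6,4)∈J2 [7;2;7]
R(2,6)∈J1 [7;3;7]
PS(5,2)∈J2 [7;3;8]
mobility = 18 − 6 − 8 = 4

M = 4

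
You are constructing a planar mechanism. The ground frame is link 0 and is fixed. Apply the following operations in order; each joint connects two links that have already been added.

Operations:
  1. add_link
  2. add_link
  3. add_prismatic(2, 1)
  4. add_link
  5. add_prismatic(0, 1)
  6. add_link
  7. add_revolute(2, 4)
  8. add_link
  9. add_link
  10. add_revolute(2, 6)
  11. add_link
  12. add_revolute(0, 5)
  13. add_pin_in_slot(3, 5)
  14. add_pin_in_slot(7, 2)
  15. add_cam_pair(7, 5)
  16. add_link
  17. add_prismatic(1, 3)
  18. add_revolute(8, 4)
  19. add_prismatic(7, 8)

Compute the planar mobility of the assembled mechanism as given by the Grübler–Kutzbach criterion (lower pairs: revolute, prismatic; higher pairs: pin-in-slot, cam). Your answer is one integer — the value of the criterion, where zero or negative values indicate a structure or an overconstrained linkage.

link 0 = ground. State L|J1|J2 = 1|0|0
+link1  2|0|0
+link2  3|0|0
P(2,1) f=1→J1  3|1|0
+link3  4|1|0
P(0,1) f=1→J1  4|2|0
+link4  5|2|0
R(2,4) f=1→J1  5|3|0
+link5  6|3|0
+link6  7|3|0
R(2,6) f=1→J1  7|4|0
+link7  8|4|0
R(0,5) f=1→J1  8|5|0
PS(3,5) f=2→J2  8|5|1
PS(7,2) f=2→J2  8|5|2
C(7,5) f=2→J2  8|5|3
+link8  9|5|3
P(1,3) f=1→J1  9|6|3
R(8,4) f=1→J1  9|7|3
P(7,8) f=1→J1  9|8|3
M = 3(9−1)−2·8−3 = 24−16−3 = 5

M = 5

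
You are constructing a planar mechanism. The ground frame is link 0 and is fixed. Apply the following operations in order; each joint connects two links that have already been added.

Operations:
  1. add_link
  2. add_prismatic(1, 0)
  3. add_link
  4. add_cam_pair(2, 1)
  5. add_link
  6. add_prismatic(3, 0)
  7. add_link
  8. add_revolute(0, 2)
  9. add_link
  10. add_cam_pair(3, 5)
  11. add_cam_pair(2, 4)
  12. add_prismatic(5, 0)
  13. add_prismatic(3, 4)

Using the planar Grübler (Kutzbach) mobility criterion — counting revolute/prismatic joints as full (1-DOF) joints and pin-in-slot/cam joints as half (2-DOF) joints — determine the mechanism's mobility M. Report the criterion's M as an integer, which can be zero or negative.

link 0 = ground. State L|J1|J2 = 1|0|0
+link1  2|0|0
P(1,0) f=1→J1  2|1|0
+link2  3|1|0
C(2,1) f=2→J2  3|1|1
+link3  4|1|1
P(3,0) f=1→J1  4|2|1
+link4  5|2|1
R(0,2) f=1→J1  5|3|1
+link5  6|3|1
C(3,5) f=2→J2  6|3|2
C(2,4) f=2→J2  6|3|3
P(5,0) f=1→J1  6|4|3
P(3,4) f=1→J1  6|5|3
M = 3(6−1)−2·5−3 = 15−10−3 = 2

M = 2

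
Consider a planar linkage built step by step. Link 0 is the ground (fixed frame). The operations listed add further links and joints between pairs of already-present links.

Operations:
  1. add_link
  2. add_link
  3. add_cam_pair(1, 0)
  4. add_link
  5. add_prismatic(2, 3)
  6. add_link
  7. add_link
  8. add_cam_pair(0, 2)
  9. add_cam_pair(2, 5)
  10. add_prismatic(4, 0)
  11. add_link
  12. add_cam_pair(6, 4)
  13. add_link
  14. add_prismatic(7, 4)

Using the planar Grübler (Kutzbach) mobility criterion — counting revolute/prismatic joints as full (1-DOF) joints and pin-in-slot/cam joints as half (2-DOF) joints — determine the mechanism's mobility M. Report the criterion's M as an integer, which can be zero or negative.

L=1 J1=0 J2=0
add link → L=2 J1=0 J2=0
add link → L=3 J1=0 J2=0
C@1,0 dof=2 J2 → L=3 J1=0 J2=1
add link → L=4 J1=0 J2=1
P@2,3 dof=1 J1 → L=4 J1=1 J2=1
add link → L=5 J1=1 J2=1
add link → L=6 J1=1 J2=1
C@0,2 dof=2 J2 → L=6 J1=1 J2=2
C@2,5 dof=2 J2 → L=6 J1=1 J2=3
P@4,0 dof=1 J1 → L=6 J1=2 J2=3
add link → L=7 J1=2 J2=3
C@6,4 dof=2 J2 → L=7 J1=2 J2=4
add link → L=8 J1=2 J2=4
P@7,4 dof=1 J1 → L=8 J1=3 J2=4
M=3(L−1)−2J1−J2=3·7−2·3−4=11

M = 11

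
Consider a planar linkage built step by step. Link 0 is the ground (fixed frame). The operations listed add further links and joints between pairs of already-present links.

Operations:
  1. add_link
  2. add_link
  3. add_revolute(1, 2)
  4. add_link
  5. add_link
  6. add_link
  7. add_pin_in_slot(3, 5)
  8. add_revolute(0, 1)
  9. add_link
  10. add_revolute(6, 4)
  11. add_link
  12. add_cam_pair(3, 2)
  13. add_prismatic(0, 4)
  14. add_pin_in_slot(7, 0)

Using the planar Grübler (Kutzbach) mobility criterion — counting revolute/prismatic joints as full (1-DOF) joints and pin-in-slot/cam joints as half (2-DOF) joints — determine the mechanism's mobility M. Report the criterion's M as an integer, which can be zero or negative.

M = 10

[1;0;0] (link 0 is ground)
L+ [2;0;0]
L+ [3;0;0]
R(1,2)∈J1 [3;1;0]
L+ [4;1;0]
L+ [5;1;0]
L+ [6;1;0]
PS(3,5)∈J2 [6;1;1]
R(0,1)∈J1 [6;2;1]
L+ [7;2;1]
R(6,4)∈J1 [7;3;1]
L+ [8;3;1]
C(3,2)∈J2 [8;3;2]
P(0,4)∈J1 [8;4;2]
PS(7,0)∈J2 [8;4;3]
mobility = 21 − 8 − 3 = 10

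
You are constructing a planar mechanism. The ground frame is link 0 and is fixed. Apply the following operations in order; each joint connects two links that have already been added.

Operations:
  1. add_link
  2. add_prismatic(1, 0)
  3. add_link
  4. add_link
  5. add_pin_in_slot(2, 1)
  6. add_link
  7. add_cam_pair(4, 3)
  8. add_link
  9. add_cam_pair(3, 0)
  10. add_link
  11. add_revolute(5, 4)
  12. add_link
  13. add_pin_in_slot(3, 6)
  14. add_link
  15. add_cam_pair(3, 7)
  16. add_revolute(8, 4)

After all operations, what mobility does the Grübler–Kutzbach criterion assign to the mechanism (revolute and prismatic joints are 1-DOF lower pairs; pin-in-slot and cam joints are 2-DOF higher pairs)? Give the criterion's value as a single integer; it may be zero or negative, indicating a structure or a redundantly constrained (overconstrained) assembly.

M = 13

ground; <1,0,0>
#1 <2,0,0>
P:1↔0 J1 <2,1,0>
#2 <3,1,0>
#3 <4,1,0>
PS:2↔1 J2 <4,1,1>
#4 <5,1,1>
C:4↔3 J2 <5,1,2>
#5 <6,1,2>
C:3↔0 J2 <6,1,3>
#6 <7,1,3>
R:5↔4 J1 <7,2,3>
#7 <8,2,3>
PS:3↔6 J2 <8,2,4>
#8 <9,2,4>
C:3↔7 J2 <9,2,5>
R:8↔4 J1 <9,3,5>
3×8 − 2×3 − 1×5 = 13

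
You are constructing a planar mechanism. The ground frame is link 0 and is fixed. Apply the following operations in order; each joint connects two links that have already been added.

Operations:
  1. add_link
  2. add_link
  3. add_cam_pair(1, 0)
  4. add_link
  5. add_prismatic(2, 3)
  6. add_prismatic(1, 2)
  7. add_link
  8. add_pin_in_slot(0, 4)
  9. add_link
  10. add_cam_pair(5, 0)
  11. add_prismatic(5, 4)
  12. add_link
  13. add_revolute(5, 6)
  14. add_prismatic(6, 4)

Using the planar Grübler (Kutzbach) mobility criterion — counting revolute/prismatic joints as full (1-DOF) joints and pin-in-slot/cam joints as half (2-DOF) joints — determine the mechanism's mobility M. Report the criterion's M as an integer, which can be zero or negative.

M = 5

(L,J1,J2)=(1,0,0); link0 fixed
link1: (2,0,0)
link2: (3,0,0)
C 1-0 [J2]: (3,0,1)
link3: (4,0,1)
P 2-3 [J1]: (4,1,1)
P 1-2 [J1]: (4,2,1)
link4: (5,2,1)
PS 0-4 [J2]: (5,2,2)
link5: (6,2,2)
C 5-0 [J2]: (6,2,3)
P 5-4 [J1]: (6,3,3)
link6: (7,3,3)
R 5-6 [J1]: (7,4,3)
P 6-4 [J1]: (7,5,3)
Grübler: 3·6 − 2·5 − 3 = 5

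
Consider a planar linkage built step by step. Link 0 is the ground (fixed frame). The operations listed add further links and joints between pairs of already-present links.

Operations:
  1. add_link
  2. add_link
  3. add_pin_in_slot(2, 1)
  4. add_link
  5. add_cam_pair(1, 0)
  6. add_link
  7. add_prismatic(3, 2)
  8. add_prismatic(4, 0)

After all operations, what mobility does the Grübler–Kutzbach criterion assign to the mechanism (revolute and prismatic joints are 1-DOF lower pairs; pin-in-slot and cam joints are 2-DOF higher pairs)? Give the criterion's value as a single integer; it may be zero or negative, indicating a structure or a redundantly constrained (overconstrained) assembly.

L=1 J1=0 J2=0
add link → L=2 J1=0 J2=0
add link → L=3 J1=0 J2=0
PS@2,1 dof=2 J2 → L=3 J1=0 J2=1
add link → L=4 J1=0 J2=1
C@1,0 dof=2 J2 → L=4 J1=0 J2=2
add link → L=5 J1=0 J2=2
P@3,2 dof=1 J1 → L=5 J1=1 J2=2
P@4,0 dof=1 J1 → L=5 J1=2 J2=2
M=3(L−1)−2J1−J2=3·4−2·2−2=6

M = 6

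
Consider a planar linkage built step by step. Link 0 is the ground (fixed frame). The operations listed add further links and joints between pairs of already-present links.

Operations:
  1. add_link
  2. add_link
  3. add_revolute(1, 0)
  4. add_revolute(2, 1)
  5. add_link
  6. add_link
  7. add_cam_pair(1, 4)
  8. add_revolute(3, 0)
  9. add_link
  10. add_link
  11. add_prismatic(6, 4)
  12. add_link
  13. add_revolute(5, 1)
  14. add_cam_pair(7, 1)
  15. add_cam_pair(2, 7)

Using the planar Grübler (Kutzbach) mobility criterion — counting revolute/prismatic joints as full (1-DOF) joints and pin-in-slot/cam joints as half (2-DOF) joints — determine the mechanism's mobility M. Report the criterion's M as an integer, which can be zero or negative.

link 0 = ground. State L|J1|J2 = 1|0|0
+link1  2|0|0
+link2  3|0|0
R(1,0) f=1→J1  3|1|0
R(2,1) f=1→J1  3|2|0
+link3  4|2|0
+link4  5|2|0
C(1,4) f=2→J2  5|2|1
R(3,0) f=1→J1  5|3|1
+link5  6|3|1
+link6  7|3|1
P(6,4) f=1→J1  7|4|1
+link7  8|4|1
R(5,1) f=1→J1  8|5|1
C(7,1) f=2→J2  8|5|2
C(2,7) f=2→J2  8|5|3
M = 3(8−1)−2·5−3 = 21−10−3 = 8

M = 8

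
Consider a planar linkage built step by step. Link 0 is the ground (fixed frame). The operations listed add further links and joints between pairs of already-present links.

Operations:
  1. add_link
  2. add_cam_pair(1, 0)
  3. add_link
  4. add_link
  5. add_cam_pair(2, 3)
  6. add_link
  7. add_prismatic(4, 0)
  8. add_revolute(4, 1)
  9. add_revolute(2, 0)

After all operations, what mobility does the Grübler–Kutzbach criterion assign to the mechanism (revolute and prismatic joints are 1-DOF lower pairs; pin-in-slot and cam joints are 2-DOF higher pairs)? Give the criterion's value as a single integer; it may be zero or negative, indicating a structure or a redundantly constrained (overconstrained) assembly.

[1;0;0] (link 0 is ground)
L+ [2;0;0]
C(1,0)∈J2 [2;0;1]
L+ [3;0;1]
L+ [4;0;1]
C(2,3)∈J2 [4;0;2]
L+ [5;0;2]
P(4,0)∈J1 [5;1;2]
R(4,1)∈J1 [5;2;2]
R(2,0)∈J1 [5;3;2]
mobility = 12 − 6 − 2 = 4

M = 4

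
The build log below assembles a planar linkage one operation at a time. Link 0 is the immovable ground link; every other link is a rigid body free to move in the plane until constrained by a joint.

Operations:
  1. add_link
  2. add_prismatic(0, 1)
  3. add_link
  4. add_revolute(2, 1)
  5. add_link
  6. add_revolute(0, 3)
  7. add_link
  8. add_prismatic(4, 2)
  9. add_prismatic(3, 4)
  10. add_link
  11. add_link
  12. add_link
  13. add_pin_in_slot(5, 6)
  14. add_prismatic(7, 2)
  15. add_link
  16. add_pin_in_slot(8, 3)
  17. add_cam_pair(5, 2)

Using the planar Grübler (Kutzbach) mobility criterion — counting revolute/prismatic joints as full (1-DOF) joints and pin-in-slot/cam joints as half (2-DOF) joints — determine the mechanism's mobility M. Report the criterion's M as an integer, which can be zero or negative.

ground; <1,0,0>
#1 <2,0,0>
P:0↔1 J1 <2,1,0>
#2 <3,1,0>
R:2↔1 J1 <3,2,0>
#3 <4,2,0>
R:0↔3 J1 <4,3,0>
#4 <5,3,0>
P:4↔2 J1 <5,4,0>
P:3↔4 J1 <5,5,0>
#5 <6,5,0>
#6 <7,5,0>
#7 <8,5,0>
PS:5↔6 J2 <8,5,1>
P:7↔2 J1 <8,6,1>
#8 <9,6,1>
PS:8↔3 J2 <9,6,2>
C:5↔2 J2 <9,6,3>
3×8 − 2×6 − 1×3 = 9

M = 9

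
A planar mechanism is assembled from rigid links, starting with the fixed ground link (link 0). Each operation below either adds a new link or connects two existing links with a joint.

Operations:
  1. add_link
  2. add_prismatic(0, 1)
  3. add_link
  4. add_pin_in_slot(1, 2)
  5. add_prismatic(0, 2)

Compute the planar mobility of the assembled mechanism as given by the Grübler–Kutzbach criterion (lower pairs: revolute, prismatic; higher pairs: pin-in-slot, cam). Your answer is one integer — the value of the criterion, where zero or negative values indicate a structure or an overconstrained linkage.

M = 1

L=1 J1=0 J2=0
add link → L=2 J1=0 J2=0
P@0,1 dof=1 J1 → L=2 J1=1 J2=0
add link → L=3 J1=1 J2=0
PS@1,2 dof=2 J2 → L=3 J1=1 J2=1
P@0,2 dof=1 J1 → L=3 J1=2 J2=1
M=3(L−1)−2J1−J2=3·2−2·2−1=1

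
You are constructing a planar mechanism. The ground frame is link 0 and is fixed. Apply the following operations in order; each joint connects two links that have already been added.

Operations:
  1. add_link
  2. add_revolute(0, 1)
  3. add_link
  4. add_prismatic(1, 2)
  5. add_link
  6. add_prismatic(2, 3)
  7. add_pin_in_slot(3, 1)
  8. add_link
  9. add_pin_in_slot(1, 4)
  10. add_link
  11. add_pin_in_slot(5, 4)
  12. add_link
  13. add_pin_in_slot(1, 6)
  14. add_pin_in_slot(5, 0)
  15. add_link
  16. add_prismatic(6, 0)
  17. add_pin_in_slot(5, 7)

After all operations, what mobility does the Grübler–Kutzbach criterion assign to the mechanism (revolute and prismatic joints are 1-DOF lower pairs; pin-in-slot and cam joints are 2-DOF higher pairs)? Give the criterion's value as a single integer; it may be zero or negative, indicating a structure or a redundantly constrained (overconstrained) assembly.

M = 7

link 0 = ground. State L|J1|J2 = 1|0|0
+link1  2|0|0
R(0,1) f=1→J1  2|1|0
+link2  3|1|0
P(1,2) f=1→J1  3|2|0
+link3  4|2|0
P(2,3) f=1→J1  4|3|0
PS(3,1) f=2→J2  4|3|1
+link4  5|3|1
PS(1,4) f=2→J2  5|3|2
+link5  6|3|2
PS(5,4) f=2→J2  6|3|3
+link6  7|3|3
PS(1,6) f=2→J2  7|3|4
PS(5,0) f=2→J2  7|3|5
+link7  8|3|5
P(6,0) f=1→J1  8|4|5
PS(5,7) f=2→J2  8|4|6
M = 3(8−1)−2·4−6 = 21−8−6 = 7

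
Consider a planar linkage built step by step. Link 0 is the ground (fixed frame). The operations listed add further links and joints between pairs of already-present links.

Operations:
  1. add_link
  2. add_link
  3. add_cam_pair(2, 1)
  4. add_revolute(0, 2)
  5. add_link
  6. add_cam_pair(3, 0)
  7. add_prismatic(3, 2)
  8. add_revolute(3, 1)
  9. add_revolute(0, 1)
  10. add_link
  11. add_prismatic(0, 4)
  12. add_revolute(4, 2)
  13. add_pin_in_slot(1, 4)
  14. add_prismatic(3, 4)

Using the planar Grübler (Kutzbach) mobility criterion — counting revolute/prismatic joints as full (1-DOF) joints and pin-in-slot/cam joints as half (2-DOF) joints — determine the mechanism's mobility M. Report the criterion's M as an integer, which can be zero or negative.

M = -5

(L,J1,J2)=(1,0,0); link0 fixed
link1: (2,0,0)
link2: (3,0,0)
C 2-1 [J2]: (3,0,1)
R 0-2 [J1]: (3,1,1)
link3: (4,1,1)
C 3-0 [J2]: (4,1,2)
P 3-2 [J1]: (4,2,2)
R 3-1 [J1]: (4,3,2)
R 0-1 [J1]: (4,4,2)
link4: (5,4,2)
P 0-4 [J1]: (5,5,2)
R 4-2 [J1]: (5,6,2)
PS 1-4 [J2]: (5,6,3)
P 3-4 [J1]: (5,7,3)
Grübler: 3·4 − 2·7 − 3 = -5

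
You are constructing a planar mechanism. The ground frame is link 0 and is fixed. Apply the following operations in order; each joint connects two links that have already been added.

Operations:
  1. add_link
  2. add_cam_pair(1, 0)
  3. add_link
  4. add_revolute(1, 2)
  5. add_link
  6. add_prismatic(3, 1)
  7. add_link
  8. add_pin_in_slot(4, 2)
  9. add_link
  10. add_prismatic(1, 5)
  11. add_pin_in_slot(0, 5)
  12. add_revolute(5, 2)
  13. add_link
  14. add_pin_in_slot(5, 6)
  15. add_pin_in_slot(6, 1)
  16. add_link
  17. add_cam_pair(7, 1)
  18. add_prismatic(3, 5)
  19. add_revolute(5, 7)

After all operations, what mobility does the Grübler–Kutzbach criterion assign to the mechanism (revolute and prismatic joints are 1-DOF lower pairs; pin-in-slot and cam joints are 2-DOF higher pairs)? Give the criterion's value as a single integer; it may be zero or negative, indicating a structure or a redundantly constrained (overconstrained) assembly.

(L,J1,J2)=(1,0,0); link0 fixed
link1: (2,0,0)
C 1-0 [J2]: (2,0,1)
link2: (3,0,1)
R 1-2 [J1]: (3,1,1)
link3: (4,1,1)
P 3-1 [J1]: (4,2,1)
link4: (5,2,1)
PS 4-2 [J2]: (5,2,2)
link5: (6,2,2)
P 1-5 [J1]: (6,3,2)
PS 0-5 [J2]: (6,3,3)
R 5-2 [J1]: (6,4,3)
link6: (7,4,3)
PS 5-6 [J2]: (7,4,4)
PS 6-1 [J2]: (7,4,5)
link7: (8,4,5)
C 7-1 [J2]: (8,4,6)
P 3-5 [J1]: (8,5,6)
R 5-7 [J1]: (8,6,6)
Grübler: 3·7 − 2·6 − 6 = 3

M = 3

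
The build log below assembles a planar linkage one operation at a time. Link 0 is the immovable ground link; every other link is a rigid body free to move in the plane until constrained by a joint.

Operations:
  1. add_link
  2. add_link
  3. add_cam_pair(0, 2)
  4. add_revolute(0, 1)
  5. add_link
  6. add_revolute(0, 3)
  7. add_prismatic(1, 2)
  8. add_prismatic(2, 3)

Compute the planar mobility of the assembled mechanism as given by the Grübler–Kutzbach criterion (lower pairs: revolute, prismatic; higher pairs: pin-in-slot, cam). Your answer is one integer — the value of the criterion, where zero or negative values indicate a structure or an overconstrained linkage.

L=1 J1=0 J2=0
add link → L=2 J1=0 J2=0
add link → L=3 J1=0 J2=0
C@0,2 dof=2 J2 → L=3 J1=0 J2=1
R@0,1 dof=1 J1 → L=3 J1=1 J2=1
add link → L=4 J1=1 J2=1
R@0,3 dof=1 J1 → L=4 J1=2 J2=1
P@1,2 dof=1 J1 → L=4 J1=3 J2=1
P@2,3 dof=1 J1 → L=4 J1=4 J2=1
M=3(L−1)−2J1−J2=3·3−2·4−1=0

M = 0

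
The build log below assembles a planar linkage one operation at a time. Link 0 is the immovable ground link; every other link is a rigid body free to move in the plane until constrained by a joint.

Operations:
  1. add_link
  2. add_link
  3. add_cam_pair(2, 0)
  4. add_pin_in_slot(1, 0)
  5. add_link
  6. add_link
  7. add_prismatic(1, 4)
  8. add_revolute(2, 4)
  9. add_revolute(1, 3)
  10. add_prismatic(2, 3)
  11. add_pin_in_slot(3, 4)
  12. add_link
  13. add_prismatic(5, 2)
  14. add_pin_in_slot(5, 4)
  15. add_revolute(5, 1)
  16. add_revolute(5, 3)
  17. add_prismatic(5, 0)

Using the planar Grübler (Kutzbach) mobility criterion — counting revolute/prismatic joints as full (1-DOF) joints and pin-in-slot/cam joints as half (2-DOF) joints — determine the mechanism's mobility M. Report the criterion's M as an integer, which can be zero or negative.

link 0 = ground. State L|J1|J2 = 1|0|0
+link1  2|0|0
+link2  3|0|0
C(2,0) f=2→J2  3|0|1
PS(1,0) f=2→J2  3|0|2
+link3  4|0|2
+link4  5|0|2
P(1,4) f=1→J1  5|1|2
R(2,4) f=1→J1  5|2|2
R(1,3) f=1→J1  5|3|2
P(2,3) f=1→J1  5|4|2
PS(3,4) f=2→J2  5|4|3
+link5  6|4|3
P(5,2) f=1→J1  6|5|3
PS(5,4) f=2→J2  6|5|4
R(5,1) f=1→J1  6|6|4
R(5,3) f=1→J1  6|7|4
P(5,0) f=1→J1  6|8|4
M = 3(6−1)−2·8−4 = 15−16−4 = -5

M = -5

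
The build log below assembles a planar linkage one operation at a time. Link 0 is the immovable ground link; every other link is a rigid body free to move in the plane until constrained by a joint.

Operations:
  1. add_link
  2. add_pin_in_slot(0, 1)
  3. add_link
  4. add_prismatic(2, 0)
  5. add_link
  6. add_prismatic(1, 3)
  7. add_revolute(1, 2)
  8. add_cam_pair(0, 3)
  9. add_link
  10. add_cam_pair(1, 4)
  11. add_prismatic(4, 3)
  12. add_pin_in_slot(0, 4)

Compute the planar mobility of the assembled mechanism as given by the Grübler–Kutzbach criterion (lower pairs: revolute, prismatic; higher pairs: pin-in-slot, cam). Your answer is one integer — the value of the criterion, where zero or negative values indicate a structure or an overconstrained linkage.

ground; <1,0,0>
#1 <2,0,0>
PS:0↔1 J2 <2,0,1>
#2 <3,0,1>
P:2↔0 J1 <3,1,1>
#3 <4,1,1>
P:1↔3 J1 <4,2,1>
R:1↔2 J1 <4,3,1>
C:0↔3 J2 <4,3,2>
#4 <5,3,2>
C:1↔4 J2 <5,3,3>
P:4↔3 J1 <5,4,3>
PS:0↔4 J2 <5,4,4>
3×4 − 2×4 − 1×4 = 0

M = 0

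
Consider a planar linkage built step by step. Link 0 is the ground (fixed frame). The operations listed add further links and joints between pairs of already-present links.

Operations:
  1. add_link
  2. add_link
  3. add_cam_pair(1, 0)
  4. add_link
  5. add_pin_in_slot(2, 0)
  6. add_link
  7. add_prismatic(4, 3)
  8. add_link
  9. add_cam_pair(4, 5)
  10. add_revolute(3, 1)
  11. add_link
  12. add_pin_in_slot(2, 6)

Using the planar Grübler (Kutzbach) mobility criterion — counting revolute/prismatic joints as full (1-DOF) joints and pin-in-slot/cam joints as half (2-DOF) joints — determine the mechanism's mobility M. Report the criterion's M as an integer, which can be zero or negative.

[1;0;0] (link 0 is ground)
L+ [2;0;0]
L+ [3;0;0]
C(1,0)∈J2 [3;0;1]
L+ [4;0;1]
PS(2,0)∈J2 [4;0;2]
L+ [5;0;2]
P(4,3)∈J1 [5;1;2]
L+ [6;1;2]
C(4,5)∈J2 [6;1;3]
R(3,1)∈J1 [6;2;3]
L+ [7;2;3]
PS(2,6)∈J2 [7;2;4]
mobility = 18 − 4 − 4 = 10

M = 10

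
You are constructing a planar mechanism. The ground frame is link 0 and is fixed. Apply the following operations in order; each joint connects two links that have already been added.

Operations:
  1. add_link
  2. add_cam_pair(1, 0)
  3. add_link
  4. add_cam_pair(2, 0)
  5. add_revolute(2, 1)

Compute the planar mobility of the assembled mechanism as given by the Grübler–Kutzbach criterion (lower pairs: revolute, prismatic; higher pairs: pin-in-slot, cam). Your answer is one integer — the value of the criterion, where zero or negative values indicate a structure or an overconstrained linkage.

M = 2

L=1 J1=0 J2=0
add link → L=2 J1=0 J2=0
C@1,0 dof=2 J2 → L=2 J1=0 J2=1
add link → L=3 J1=0 J2=1
C@2,0 dof=2 J2 → L=3 J1=0 J2=2
R@2,1 dof=1 J1 → L=3 J1=1 J2=2
M=3(L−1)−2J1−J2=3·2−2·1−2=2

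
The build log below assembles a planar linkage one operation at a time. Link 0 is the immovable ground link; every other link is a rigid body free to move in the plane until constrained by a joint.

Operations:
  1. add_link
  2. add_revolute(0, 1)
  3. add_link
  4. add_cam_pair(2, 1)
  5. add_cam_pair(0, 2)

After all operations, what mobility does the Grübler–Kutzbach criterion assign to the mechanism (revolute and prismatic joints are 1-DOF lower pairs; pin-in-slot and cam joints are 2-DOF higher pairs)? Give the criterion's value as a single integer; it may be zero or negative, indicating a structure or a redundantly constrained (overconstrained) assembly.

link 0 = ground. State L|J1|J2 = 1|0|0
+link1  2|0|0
R(0,1) f=1→J1  2|1|0
+link2  3|1|0
C(2,1) f=2→J2  3|1|1
C(0,2) f=2→J2  3|1|2
M = 3(3−1)−2·1−2 = 6−2−2 = 2

M = 2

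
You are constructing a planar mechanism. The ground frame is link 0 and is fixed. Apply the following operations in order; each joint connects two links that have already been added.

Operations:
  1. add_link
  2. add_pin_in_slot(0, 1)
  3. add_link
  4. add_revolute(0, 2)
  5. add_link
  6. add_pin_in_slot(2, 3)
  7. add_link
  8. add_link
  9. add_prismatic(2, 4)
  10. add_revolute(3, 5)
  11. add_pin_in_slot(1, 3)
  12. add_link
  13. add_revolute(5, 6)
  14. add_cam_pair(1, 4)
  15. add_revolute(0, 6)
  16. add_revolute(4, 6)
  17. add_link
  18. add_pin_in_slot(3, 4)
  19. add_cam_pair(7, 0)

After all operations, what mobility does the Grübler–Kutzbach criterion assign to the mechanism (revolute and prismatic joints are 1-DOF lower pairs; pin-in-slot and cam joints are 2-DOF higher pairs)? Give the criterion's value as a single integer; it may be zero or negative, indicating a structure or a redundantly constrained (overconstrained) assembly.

[1;0;0] (link 0 is ground)
L+ [2;0;0]
PS(0,1)∈J2 [2;0;1]
L+ [3;0;1]
R(0,2)∈J1 [3;1;1]
L+ [4;1;1]
PS(2,3)∈J2 [4;1;2]
L+ [5;1;2]
L+ [6;1;2]
P(2,4)∈J1 [6;2;2]
R(3,5)∈J1 [6;3;2]
PS(1,3)∈J2 [6;3;3]
L+ [7;3;3]
R(5,6)∈J1 [7;4;3]
C(1,4)∈J2 [7;4;4]
R(0,6)∈J1 [7;5;4]
R(4,6)∈J1 [7;6;4]
L+ [8;6;4]
PS(3,4)∈J2 [8;6;5]
C(7,0)∈J2 [8;6;6]
mobility = 21 − 12 − 6 = 3

M = 3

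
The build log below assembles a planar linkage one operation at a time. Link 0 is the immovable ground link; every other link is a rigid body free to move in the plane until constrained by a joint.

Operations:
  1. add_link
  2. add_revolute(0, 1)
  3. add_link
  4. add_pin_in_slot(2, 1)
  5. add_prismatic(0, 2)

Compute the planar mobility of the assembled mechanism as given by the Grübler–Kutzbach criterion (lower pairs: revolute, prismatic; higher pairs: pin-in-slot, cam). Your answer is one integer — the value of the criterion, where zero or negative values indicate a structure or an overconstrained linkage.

(L,J1,J2)=(1,0,0); link0 fixed
link1: (2,0,0)
R 0-1 [J1]: (2,1,0)
link2: (3,1,0)
PS 2-1 [J2]: (3,1,1)
P 0-2 [J1]: (3,2,1)
Grübler: 3·2 − 2·2 − 1 = 1

M = 1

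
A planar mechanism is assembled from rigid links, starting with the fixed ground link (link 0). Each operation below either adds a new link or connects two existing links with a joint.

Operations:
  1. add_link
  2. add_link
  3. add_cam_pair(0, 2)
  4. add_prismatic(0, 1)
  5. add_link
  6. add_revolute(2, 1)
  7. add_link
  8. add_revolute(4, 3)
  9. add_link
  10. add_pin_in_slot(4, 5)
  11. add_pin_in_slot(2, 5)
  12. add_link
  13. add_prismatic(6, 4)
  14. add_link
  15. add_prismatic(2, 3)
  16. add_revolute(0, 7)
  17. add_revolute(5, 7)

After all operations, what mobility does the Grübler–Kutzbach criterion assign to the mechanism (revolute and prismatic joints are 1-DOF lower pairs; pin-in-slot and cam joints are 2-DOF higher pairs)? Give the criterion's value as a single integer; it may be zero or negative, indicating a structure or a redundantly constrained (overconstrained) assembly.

M = 4

(L,J1,J2)=(1,0,0); link0 fixed
link1: (2,0,0)
link2: (3,0,0)
C 0-2 [J2]: (3,0,1)
P 0-1 [J1]: (3,1,1)
link3: (4,1,1)
R 2-1 [J1]: (4,2,1)
link4: (5,2,1)
R 4-3 [J1]: (5,3,1)
link5: (6,3,1)
PS 4-5 [J2]: (6,3,2)
PS 2-5 [J2]: (6,3,3)
link6: (7,3,3)
P 6-4 [J1]: (7,4,3)
link7: (8,4,3)
P 2-3 [J1]: (8,5,3)
R 0-7 [J1]: (8,6,3)
R 5-7 [J1]: (8,7,3)
Grübler: 3·7 − 2·7 − 3 = 4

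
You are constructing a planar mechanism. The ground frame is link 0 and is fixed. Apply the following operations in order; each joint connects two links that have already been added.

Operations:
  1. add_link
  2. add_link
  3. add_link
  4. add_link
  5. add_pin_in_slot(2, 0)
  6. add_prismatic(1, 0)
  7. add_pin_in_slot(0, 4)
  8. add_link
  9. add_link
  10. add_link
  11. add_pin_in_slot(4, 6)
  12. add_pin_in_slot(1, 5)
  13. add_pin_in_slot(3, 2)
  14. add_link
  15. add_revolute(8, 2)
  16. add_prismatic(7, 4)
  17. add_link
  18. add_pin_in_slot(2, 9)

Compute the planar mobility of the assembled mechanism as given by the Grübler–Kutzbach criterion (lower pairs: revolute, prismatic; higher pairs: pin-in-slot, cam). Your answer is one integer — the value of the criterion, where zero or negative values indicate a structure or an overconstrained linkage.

(L,J1,J2)=(1,0,0); link0 fixed
link1: (2,0,0)
link2: (3,0,0)
link3: (4,0,0)
link4: (5,0,0)
PS 2-0 [J2]: (5,0,1)
P 1-0 [J1]: (5,1,1)
PS 0-4 [J2]: (5,1,2)
link5: (6,1,2)
link6: (7,1,2)
link7: (8,1,2)
PS 4-6 [J2]: (8,1,3)
PS 1-5 [J2]: (8,1,4)
PS 3-2 [J2]: (8,1,5)
link8: (9,1,5)
R 8-2 [J1]: (9,2,5)
P 7-4 [J1]: (9,3,5)
link9: (10,3,5)
PS 2-9 [J2]: (10,3,6)
Grübler: 3·9 − 2·3 − 6 = 15

M = 15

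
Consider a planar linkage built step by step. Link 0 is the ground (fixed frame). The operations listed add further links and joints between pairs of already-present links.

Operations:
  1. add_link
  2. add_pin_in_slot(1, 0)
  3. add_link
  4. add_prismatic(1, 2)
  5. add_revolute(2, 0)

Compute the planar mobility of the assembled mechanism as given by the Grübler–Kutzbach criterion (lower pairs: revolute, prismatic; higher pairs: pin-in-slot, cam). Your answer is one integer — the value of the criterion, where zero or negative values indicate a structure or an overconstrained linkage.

ground; <1,0,0>
#1 <2,0,0>
PS:1↔0 J2 <2,0,1>
#2 <3,0,1>
P:1↔2 J1 <3,1,1>
R:2↔0 J1 <3,2,1>
3×2 − 2×2 − 1×1 = 1

M = 1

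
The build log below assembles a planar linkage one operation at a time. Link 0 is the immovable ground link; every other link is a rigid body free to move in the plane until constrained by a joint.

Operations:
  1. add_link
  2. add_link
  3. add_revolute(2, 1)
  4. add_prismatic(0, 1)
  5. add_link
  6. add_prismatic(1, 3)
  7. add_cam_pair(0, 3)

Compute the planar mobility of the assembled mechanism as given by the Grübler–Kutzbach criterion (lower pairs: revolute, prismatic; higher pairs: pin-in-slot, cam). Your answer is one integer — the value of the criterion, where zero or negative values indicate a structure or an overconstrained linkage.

M = 2

link 0 = ground. State L|J1|J2 = 1|0|0
+link1  2|0|0
+link2  3|0|0
R(2,1) f=1→J1  3|1|0
P(0,1) f=1→J1  3|2|0
+link3  4|2|0
P(1,3) f=1→J1  4|3|0
C(0,3) f=2→J2  4|3|1
M = 3(4−1)−2·3−1 = 9−6−1 = 2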